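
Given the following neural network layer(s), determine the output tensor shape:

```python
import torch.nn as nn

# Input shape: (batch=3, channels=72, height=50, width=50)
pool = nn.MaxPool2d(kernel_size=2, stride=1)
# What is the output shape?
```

Input: (3, 72, 50, 50) -> Output: (3, 72, 49, 49)

Answer: (3, 72, 49, 49)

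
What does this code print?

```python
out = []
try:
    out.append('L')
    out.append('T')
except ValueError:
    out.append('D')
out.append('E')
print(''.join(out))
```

Execution trace: 'L' (try body) → 'T' (try body, no exception) → 'E' (after the try/except). Output: LTE

Answer: LTE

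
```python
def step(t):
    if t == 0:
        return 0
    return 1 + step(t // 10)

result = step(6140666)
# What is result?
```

Count of digits of 6140666: 7

Answer: 7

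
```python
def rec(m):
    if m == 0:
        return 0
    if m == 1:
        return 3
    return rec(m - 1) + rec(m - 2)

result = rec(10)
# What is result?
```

Build up from base cases: rec(0)=0, rec(1)=3, rec(2)=3, rec(3)=6, rec(4)=9, rec(5)=15, rec(6)=24, ..., rec(10)=165

Answer: 165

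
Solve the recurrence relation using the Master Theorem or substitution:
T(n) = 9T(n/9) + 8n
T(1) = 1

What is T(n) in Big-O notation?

By Master Theorem: a=9, b=9, f(n)=8n. Since log_9(9) = 1 and f(n) = Θ(n^1), Case 2 applies. T(n) = O(n log n).

Answer: O(n log n)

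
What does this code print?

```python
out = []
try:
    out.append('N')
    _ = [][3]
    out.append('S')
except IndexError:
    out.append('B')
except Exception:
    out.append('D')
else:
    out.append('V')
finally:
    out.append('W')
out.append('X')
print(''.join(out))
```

Execution trace: 'N' (try body) → 'B' (except IndexError) → 'W' (finally) → 'X' (after the try/except). Output: NBWX

Answer: NBWX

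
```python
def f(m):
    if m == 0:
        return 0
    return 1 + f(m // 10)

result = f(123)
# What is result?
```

Count of digits of 123: 3

Answer: 3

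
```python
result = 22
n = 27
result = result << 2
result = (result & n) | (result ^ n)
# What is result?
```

Trace:
`result = 22` → result = 22
`n = 27` → n = 27
`result = result << 2` → result = 88
`result = (result & n) | (result ^ n)` → result = 91
So result = 91

Answer: 91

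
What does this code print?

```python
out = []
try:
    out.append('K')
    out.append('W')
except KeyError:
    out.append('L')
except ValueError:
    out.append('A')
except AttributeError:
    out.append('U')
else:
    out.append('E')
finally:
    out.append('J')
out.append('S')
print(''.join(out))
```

Execution trace: 'K' (try body) → 'W' (try body, no exception) → 'E' (else) → 'J' (finally) → 'S' (after the try/except). Output: KWEJS

Answer: KWEJS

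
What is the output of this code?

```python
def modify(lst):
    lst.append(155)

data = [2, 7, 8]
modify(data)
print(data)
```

Key concept: function modifies passed list.
Step by step:
`data = [2, 7, 8]` → data = [2, 7, 8]
`modify(data)` → data = [2, 7, 8, 155]
`print(data)` → prints [2, 7, 8, 155]

Answer: [2, 7, 8, 155]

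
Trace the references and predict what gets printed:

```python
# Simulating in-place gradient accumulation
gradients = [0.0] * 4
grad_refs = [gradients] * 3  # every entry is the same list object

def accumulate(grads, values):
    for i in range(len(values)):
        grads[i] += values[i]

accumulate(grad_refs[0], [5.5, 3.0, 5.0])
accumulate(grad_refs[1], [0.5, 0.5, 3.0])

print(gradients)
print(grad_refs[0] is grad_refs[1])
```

Key concept: gradient accumulation aliasing.
Step by step:
`gradients = [0.0] * 4` → gradients = [0.0, 0.0, 0.0, 0.0]
`grad_refs = [gradients] * 3` → grad_refs = [[0.0, 0.0, 0.0, 0.0], [0.0, 0.0, 0.0, 0.0], [0.0, 0.0, 0.0, 0.0]]
`accumulate(grad_refs[0], [5.5, 3.0, 5.0])` → gradients = [5.5, 3.0, 5.0, 0.0]; grad_refs = [[5.5, 3.0, 5.0, 0.0], [5.5, 3.0, 5.0, 0.0], [5.5, 3.0, 5.0, 0.0]]
`accumulate(grad_refs[1], [0.5, 0.5, 3.0])` → gradients = [6.0, 3.5, 8.0, 0.0]; grad_refs = [[6.0, 3.5, 8.0, 0.0], [6.0, 3.5, 8.0, 0.0], [6.0, 3.5, 8.0, 0.0]]
`print(gradients)` → prints [6.0, 3.5, 8.0, 0.0]
`print(grad_refs[0] is grad_refs[1])` → prints True

Answer:
[6.0, 3.5, 8.0, 0.0]
True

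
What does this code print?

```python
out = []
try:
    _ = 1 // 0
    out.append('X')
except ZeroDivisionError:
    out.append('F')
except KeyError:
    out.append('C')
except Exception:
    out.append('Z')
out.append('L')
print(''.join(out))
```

Execution trace: 'F' (except ZeroDivisionError) → 'L' (after the try/except). Output: FL

Answer: FL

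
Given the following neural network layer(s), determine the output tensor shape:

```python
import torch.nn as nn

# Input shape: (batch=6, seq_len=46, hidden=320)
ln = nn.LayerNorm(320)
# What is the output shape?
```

Input: (6, 46, 320) -> Output: (6, 46, 320)

Answer: (6, 46, 320)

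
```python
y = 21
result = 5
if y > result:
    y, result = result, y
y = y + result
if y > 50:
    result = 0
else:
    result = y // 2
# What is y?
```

Trace:
`y = 21` → y = 21
`result = 5` → result = 5
`if y > result: ...` → y > result is True → y = 5; result = 21
`y = y + result` → y = 26
`if y > 50: ...` → y > 50 is False, take else branch → result = 13
So y = 26

Answer: 26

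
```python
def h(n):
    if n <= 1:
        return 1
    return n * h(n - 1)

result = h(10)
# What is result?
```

h(10) = 10 * 9 * 8 * 7 * 6 * 5 * 4 * 3 * 2 * 1 = 3628800

Answer: 3628800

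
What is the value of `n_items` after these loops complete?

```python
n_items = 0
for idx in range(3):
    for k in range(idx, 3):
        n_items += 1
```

Upper triangle: 3 + 2 + ... + 1
`n_items` takes the values: 0 → 1 → 2 → 3 → 4 → 5 → 6

Answer: 6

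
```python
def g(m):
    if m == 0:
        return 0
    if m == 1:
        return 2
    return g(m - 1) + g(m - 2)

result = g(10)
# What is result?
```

Build up from base cases: g(0)=0, g(1)=2, g(2)=2, g(3)=4, g(4)=6, g(5)=10, g(6)=16, ..., g(10)=110

Answer: 110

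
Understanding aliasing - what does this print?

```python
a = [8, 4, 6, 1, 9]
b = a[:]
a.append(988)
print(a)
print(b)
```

Key concept: slice [:] creates copy.
Step by step:
`a = [8, 4, 6, 1, 9]` → a = [8, 4, 6, 1, 9]
`b = a[:]` → b = [8, 4, 6, 1, 9]
`a.append(988)` → a = [8, 4, 6, 1, 9, 988]
`print(a)` → prints [8, 4, 6, 1, 9, 988]
`print(b)` → prints [8, 4, 6, 1, 9]

Answer:
[8, 4, 6, 1, 9, 988]
[8, 4, 6, 1, 9]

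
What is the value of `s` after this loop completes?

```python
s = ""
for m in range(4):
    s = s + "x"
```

Repeat 'x' 4 times
`s` takes the values: "" → "x" → "xx" → "xxx" → "xxxx"

Answer: "xxxx"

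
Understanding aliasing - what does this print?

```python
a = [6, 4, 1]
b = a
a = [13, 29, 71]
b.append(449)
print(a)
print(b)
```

Key concept: rebinding vs mutation: a is rebound to a new list, b still points at the original.
Step by step:
`a = [6, 4, 1]` → a = [6, 4, 1]
`b = a` → b = [6, 4, 1] (same object as a)
`a = [13, 29, 71]` → a = [13, 29, 71]
`b.append(449)` → b = [6, 4, 1, 449]
`print(a)` → prints [13, 29, 71]
`print(b)` → prints [6, 4, 1, 449]

Answer:
[13, 29, 71]
[6, 4, 1, 449]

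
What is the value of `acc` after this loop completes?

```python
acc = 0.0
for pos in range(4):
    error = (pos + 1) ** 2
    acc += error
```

Sum of squared losses 1² + 2² + ... + 4²
`acc` takes the values: 0.0 → 1.0 → 5.0 → 14.0 → 30.0

Answer: 30.0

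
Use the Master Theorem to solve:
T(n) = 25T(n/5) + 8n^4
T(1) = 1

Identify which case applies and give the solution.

a=25, b=5, f(n)=8n^4. log_5(25) = 2. Since c=4 > 2 and the regularity condition holds (25(n/5)^4 = (25/5^4)n^4 with 25/5^4 < 1), Case 3 applies: T(n) = Θ(f(n)) = O(n^4).

Answer: O(n^4) - Case 3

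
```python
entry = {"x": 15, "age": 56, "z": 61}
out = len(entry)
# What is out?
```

Trace:
`entry = {"x": 15, "age": 56, "z": 61}` → entry = {'x': 15, 'age': 56, 'z': 61}
`out = len(entry)` → out = 3
So out = 3

Answer: 3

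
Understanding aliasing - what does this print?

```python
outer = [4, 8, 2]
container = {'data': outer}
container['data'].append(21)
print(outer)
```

Key concept: dict holds reference to list.
Step by step:
`outer = [4, 8, 2]` → outer = [4, 8, 2]
`container = {'data': outer}` → container = {'data': [4, 8, 2]}
`container['data'].append(21)` → outer = [4, 8, 2, 21]; container = {'data': [4, 8, 2, 21]}
`print(outer)` → prints [4, 8, 2, 21]

Answer: [4, 8, 2, 21]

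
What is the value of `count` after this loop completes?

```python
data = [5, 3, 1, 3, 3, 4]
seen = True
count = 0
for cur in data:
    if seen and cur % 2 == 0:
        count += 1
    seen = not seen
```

Count even values at even positions
`count` takes the values: 0

Answer: 0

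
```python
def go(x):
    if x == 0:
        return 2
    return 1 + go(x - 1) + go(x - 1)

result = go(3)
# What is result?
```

go(x) = 1 + 2·go(x-1), go(0)=2. Closed form: (2+1)·2^3 - 1 = 23.

Answer: 23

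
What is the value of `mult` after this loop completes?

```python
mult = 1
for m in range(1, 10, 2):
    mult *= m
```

Product of 1, 3, 5, ... up to 9
`mult` takes the values: 1 → 3 → 15 → 105 → 945

Answer: 945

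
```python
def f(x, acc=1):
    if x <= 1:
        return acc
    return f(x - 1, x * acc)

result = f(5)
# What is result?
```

Accumulator trace (n, acc): (5, 1) -> (4, 5) -> (3, 20) -> (2, 60) -> (1, 120) -> return 120

Answer: 120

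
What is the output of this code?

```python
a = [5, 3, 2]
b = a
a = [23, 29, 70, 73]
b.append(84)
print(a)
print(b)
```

Key concept: rebinding vs mutation: a is rebound to a new list, b still points at the original.
Step by step:
`a = [5, 3, 2]` → a = [5, 3, 2]
`b = a` → b = [5, 3, 2] (same object as a)
`a = [23, 29, 70, 73]` → a = [23, 29, 70, 73]
`b.append(84)` → b = [5, 3, 2, 84]
`print(a)` → prints [23, 29, 70, 73]
`print(b)` → prints [5, 3, 2, 84]

Answer:
[23, 29, 70, 73]
[5, 3, 2, 84]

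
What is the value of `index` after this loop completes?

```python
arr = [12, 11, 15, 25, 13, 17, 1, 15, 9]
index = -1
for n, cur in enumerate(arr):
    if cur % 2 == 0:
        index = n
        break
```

First even number index in [12, 11, 15, 25, 13, 17, 1, 15, 9]
`index` takes the values: -1 → 0

Answer: 0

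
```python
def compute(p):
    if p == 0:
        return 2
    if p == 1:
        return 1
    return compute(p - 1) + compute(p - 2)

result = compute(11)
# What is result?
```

Build up from base cases: compute(0)=2, compute(1)=1, compute(2)=3, compute(3)=4, compute(4)=7, compute(5)=11, compute(6)=18, ..., compute(11)=199

Answer: 199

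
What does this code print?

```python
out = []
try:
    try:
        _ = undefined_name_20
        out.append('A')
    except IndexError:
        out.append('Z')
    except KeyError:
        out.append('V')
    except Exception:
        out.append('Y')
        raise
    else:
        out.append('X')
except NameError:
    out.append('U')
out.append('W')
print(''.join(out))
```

Execution trace: 'Y' (inner except Exception) → 'U' (outer except NameError) → 'W' (after the try/except). Output: YUW

Answer: YUW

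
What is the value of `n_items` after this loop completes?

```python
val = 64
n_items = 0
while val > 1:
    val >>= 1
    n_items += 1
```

Count right shifts until 1
`n_items` takes the values: 0 → 1 → 2 → 3 → 4 → 5 → 6

Answer: 6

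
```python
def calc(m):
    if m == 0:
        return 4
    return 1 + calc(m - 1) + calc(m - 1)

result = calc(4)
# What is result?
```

calc(m) = 1 + 2·calc(m-1), calc(0)=4. Closed form: (4+1)·2^4 - 1 = 79.

Answer: 79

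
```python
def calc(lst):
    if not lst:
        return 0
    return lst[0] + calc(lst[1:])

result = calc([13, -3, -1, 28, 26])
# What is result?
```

13 + (-3) + (-1) + 28 + 26 + 0 = 63

Answer: 63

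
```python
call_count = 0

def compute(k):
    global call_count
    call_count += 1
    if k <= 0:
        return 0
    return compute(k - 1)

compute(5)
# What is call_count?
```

Linear recursion stepping by 1: 6 calls from k=5 down to ≤0.

Answer: 6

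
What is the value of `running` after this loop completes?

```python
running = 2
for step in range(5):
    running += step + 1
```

Start at 2, add 1 to 5 = 17
`running` takes the values: 2 → 3 → 5 → 8 → 12 → 17

Answer: 17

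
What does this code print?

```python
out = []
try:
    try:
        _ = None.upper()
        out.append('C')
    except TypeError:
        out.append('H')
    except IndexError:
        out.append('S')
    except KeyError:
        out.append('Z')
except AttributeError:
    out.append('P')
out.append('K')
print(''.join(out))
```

Execution trace: 'P' (outer except AttributeError) → 'K' (after the try/except). Output: PK

Answer: PK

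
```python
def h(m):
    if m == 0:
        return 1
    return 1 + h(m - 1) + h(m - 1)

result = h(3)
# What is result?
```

h(m) = 1 + 2·h(m-1), h(0)=1. Closed form: (1+1)·2^3 - 1 = 15.

Answer: 15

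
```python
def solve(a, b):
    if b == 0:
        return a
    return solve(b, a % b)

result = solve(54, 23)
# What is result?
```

solve(54, 23) -> solve(23, 8) -> solve(8, 7) -> solve(7, 1) -> solve(1, 0) -> 1

Answer: 1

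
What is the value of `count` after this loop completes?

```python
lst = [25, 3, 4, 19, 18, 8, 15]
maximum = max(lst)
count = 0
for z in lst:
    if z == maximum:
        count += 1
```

Count of max value 25 in [25, 3, 4, 19, 18, 8, 15]
`count` takes the values: 0 → 1

Answer: 1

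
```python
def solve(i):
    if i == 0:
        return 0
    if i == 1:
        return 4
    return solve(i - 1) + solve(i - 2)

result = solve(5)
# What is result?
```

Build up from base cases: solve(0)=0, solve(1)=4, solve(2)=4, solve(3)=8, solve(4)=12, solve(5)=20

Answer: 20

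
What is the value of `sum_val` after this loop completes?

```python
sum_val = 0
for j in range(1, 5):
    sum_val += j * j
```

Sum of squares 1² to 4² = 30
`sum_val` takes the values: 0 → 1 → 5 → 14 → 30

Answer: 30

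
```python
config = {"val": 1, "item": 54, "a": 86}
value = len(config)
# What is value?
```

Trace:
`config = {"val": 1, "item": 54, "a": 86}` → config = {'val': 1, 'item': 54, 'a': 86}
`value = len(config)` → value = 3
So value = 3

Answer: 3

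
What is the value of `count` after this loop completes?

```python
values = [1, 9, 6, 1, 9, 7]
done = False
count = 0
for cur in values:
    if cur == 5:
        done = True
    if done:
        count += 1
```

Count elements after first 5 in [1, 9, 6, 1, 9, 7]
`count` takes the values: 0

Answer: 0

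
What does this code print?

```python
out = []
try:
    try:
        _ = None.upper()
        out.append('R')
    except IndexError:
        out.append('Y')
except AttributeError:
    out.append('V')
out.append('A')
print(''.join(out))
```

Execution trace: 'V' (outer except AttributeError) → 'A' (after the try/except). Output: VA

Answer: VA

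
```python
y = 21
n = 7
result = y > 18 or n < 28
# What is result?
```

Trace:
`y = 21` → y = 21
`n = 7` → n = 7
`result = y > 18 or n < 28` → result = True
So result = True

Answer: True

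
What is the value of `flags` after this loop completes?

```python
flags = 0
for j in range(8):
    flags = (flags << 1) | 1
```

Build 8 consecutive 1-bits: 0b11111111
`flags` takes the values: 0 → 1 → 3 → 7 → 15 → 31 → 63 → 127 → 255

Answer: 255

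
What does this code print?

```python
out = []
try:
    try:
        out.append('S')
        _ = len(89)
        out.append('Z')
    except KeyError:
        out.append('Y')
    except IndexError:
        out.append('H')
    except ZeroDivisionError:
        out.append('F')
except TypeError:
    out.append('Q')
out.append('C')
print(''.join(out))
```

Execution trace: 'S' (try body) → 'Q' (outer except TypeError) → 'C' (after the try/except). Output: SQC

Answer: SQC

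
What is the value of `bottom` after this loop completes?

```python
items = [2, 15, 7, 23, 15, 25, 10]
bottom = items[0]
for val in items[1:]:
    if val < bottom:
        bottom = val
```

Minimum of [2, 15, 7, 23, 15, 25, 10]
`bottom` takes the values: 2

Answer: 2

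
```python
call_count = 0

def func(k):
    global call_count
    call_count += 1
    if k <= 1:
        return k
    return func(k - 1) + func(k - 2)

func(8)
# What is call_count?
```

Calls(k) = 1 + Calls(k-1) + Calls(k-2); Calls(0)=Calls(1)=1. For k=8 this gives 67.

Answer: 67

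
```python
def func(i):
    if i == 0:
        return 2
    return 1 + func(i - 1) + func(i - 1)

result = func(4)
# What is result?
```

func(i) = 1 + 2·func(i-1), func(0)=2. Closed form: (2+1)·2^4 - 1 = 47.

Answer: 47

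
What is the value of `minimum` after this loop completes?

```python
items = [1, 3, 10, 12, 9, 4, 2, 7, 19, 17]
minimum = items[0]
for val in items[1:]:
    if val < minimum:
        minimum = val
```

Minimum of [1, 3, 10, 12, 9, 4, 2, 7, 19, 17]
`minimum` takes the values: 1

Answer: 1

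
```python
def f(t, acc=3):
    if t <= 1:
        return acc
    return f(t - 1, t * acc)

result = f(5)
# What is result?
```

Accumulator trace (n, acc): (5, 3) -> (4, 15) -> (3, 60) -> (2, 180) -> (1, 360) -> return 360

Answer: 360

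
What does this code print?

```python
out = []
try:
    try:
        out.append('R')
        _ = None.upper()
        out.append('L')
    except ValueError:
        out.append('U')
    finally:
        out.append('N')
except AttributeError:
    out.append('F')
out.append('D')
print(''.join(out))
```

Execution trace: 'R' (inner try body) → 'N' (inner finally) → 'F' (outer except AttributeError) → 'D' (after the try/except). Output: RNFD

Answer: RNFD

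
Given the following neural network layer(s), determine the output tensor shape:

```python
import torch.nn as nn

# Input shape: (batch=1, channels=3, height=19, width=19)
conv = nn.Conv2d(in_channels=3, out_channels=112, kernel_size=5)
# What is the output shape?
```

Input: (1, 3, 19, 19) -> Output: (1, 112, 15, 15)

Answer: (1, 112, 15, 15)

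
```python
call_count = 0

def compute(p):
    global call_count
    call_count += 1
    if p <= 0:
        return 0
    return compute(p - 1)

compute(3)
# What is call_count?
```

Linear recursion stepping by 1: 4 calls from p=3 down to ≤0.

Answer: 4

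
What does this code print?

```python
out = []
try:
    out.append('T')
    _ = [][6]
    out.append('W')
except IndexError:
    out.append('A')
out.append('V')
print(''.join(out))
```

Execution trace: 'T' (try body) → 'A' (except IndexError) → 'V' (after the try/except). Output: TAV

Answer: TAV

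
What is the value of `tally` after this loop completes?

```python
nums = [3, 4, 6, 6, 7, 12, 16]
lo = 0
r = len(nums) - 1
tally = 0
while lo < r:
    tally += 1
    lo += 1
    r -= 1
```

Iterations until pointers meet (list length 7)
`tally` takes the values: 0 → 1 → 2 → 3

Answer: 3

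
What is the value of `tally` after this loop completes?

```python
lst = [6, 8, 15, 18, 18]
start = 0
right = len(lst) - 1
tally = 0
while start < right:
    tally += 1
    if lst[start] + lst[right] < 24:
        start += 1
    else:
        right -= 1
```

Steps to find pair summing to 24
`tally` takes the values: 0 → 1 → 2 → 3 → 4

Answer: 4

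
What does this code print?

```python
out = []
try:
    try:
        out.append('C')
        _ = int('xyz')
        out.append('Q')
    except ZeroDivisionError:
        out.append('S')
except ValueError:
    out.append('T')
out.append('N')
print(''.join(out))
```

Execution trace: 'C' (inner try body) → 'T' (outer except ValueError) → 'N' (after the try/except). Output: CTN

Answer: CTN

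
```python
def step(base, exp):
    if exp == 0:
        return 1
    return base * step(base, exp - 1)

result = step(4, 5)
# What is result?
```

step(4, 5) = 4 * 4 * 4 * 4 * 4 = 1024

Answer: 1024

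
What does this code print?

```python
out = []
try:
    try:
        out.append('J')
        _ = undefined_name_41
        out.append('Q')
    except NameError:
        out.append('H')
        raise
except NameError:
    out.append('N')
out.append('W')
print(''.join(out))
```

Execution trace: 'J' (try body) → 'H' (except NameError) → 'N' (outer except NameError) → 'W' (after the try/except). Output: JHNW

Answer: JHNW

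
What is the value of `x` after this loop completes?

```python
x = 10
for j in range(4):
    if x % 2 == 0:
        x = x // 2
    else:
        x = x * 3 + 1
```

Collatz-style transformation from 10
`x` takes the values: 10 → 5 → 16 → 8 → 4

Answer: 4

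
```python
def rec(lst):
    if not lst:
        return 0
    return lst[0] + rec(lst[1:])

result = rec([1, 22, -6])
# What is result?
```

1 + 22 + (-6) + 0 = 17

Answer: 17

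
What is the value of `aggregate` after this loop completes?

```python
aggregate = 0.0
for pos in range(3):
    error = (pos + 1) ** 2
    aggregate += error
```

Sum of squared losses 1² + 2² + ... + 3²
`aggregate` takes the values: 0.0 → 1.0 → 5.0 → 14.0

Answer: 14.0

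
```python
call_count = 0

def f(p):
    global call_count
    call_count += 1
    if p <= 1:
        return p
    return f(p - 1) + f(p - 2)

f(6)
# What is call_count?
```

Calls(p) = 1 + Calls(p-1) + Calls(p-2); Calls(0)=Calls(1)=1. For p=6 this gives 25.

Answer: 25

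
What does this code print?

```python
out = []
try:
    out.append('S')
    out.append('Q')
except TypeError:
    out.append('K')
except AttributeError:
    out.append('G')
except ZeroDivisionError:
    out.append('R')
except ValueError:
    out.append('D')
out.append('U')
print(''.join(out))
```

Execution trace: 'S' (try body) → 'Q' (try body, no exception) → 'U' (after the try/except). Output: SQU

Answer: SQU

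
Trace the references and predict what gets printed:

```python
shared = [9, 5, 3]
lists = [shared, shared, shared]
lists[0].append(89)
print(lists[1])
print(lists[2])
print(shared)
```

Key concept: list of same reference.
Step by step:
`shared = [9, 5, 3]` → shared = [9, 5, 3]
`lists = [shared, shared, shared]` → lists = [[9, 5, 3], [9, 5, 3], [9, 5, 3]]
`lists[0].append(89)` → shared = [9, 5, 3, 89]; lists = [[9, 5, 3, 89], [9, 5, 3, 89], [9, 5, 3, 89]]
`print(lists[1])` → prints [9, 5, 3, 89]
`print(lists[2])` → prints [9, 5, 3, 89]
`print(shared)` → prints [9, 5, 3, 89]

Answer:
[9, 5, 3, 89]
[9, 5, 3, 89]
[9, 5, 3, 89]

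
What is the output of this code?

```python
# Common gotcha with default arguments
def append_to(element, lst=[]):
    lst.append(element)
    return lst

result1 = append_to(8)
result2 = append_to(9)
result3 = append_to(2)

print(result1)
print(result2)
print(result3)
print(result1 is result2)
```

Key concept: mutable default argument gotcha.
Step by step:
`result1 = append_to(8)` → result1 = [8]
`result2 = append_to(9)` → result1 = [8, 9] (same object as result2); result2 = [8, 9] (same object as result1)
`result3 = append_to(2)` → result1 = [8, 9, 2] (same object as result2, result3); result2 = [8, 9, 2] (same object as result1, result3); result3 = [8, 9, 2] (same object as result1, result2)
`print(result1)` → prints [8, 9, 2]
`print(result2)` → prints [8, 9, 2]
`print(result3)` → prints [8, 9, 2]
`print(result1 is result2)` → prints True

Answer:
[8, 9, 2]
[8, 9, 2]
[8, 9, 2]
True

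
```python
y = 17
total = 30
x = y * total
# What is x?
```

Trace:
`y = 17` → y = 17
`total = 30` → total = 30
`x = y * total` → x = 510
So x = 510

Answer: 510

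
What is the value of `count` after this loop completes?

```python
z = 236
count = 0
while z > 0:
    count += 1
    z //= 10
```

Count digits by repeated division by 10
`count` takes the values: 0 → 1 → 2 → 3

Answer: 3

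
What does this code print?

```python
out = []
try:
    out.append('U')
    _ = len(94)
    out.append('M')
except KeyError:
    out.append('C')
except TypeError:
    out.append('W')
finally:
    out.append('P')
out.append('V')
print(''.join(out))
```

Execution trace: 'U' (try body) → 'W' (except TypeError) → 'P' (finally) → 'V' (after the try/except). Output: UWPV

Answer: UWPV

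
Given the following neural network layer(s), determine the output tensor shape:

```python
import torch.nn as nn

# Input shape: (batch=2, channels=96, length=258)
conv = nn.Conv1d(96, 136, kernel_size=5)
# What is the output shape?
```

Input: (2, 96, 258) -> Output: (2, 136, 254)

Answer: (2, 136, 254)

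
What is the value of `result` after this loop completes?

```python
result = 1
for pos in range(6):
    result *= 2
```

2^6 = 64
`result` takes the values: 1 → 2 → 4 → 8 → 16 → 32 → 64

Answer: 64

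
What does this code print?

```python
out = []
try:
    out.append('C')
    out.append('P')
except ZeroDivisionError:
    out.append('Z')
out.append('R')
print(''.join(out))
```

Execution trace: 'C' (try body) → 'P' (try body, no exception) → 'R' (after the try/except). Output: CPR

Answer: CPR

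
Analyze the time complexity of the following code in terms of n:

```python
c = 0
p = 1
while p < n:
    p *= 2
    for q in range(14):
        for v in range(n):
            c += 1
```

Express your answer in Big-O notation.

Each loop level contributes: log n × 1 × n. Multiplying the contributions gives O(n log n).

Answer: O(n log n)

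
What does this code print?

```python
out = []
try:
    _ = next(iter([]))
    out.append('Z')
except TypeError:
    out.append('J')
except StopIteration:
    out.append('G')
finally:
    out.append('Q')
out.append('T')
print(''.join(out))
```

Execution trace: 'G' (except StopIteration) → 'Q' (finally) → 'T' (after the try/except). Output: GQT

Answer: GQT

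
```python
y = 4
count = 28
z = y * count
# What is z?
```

Trace:
`y = 4` → y = 4
`count = 28` → count = 28
`z = y * count` → z = 112
So z = 112

Answer: 112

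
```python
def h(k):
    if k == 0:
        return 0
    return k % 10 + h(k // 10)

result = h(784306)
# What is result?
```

Sum of digits of 784306: 6 + 0 + 3 + 4 + 8 + 7 = 28

Answer: 28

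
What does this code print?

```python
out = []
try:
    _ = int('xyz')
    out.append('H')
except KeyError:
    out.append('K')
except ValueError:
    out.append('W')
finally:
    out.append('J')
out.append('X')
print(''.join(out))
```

Execution trace: 'W' (except ValueError) → 'J' (finally) → 'X' (after the try/except). Output: WJX

Answer: WJX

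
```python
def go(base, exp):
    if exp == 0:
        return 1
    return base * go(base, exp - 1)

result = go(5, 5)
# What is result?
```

go(5, 5) = 5 * 5 * 5 * 5 * 5 = 3125

Answer: 3125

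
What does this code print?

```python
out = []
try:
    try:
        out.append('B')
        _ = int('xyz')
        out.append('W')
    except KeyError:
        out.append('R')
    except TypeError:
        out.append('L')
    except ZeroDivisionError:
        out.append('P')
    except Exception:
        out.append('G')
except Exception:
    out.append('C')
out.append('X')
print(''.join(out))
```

Execution trace: 'B' (inner try body) → 'G' (inner except Exception) → 'X' (after the try/except). Output: BGX

Answer: BGX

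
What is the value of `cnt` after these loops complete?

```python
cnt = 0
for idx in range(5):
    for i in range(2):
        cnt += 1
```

5 * 2 = 10
`cnt` takes the values: 0 → 1 → 2 → 3 → 4 → 5 → 6 → 7 → 8 → 9 → 10

Answer: 10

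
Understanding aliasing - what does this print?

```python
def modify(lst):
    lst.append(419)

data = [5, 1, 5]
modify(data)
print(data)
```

Key concept: function modifies passed list.
Step by step:
`data = [5, 1, 5]` → data = [5, 1, 5]
`modify(data)` → data = [5, 1, 5, 419]
`print(data)` → prints [5, 1, 5, 419]

Answer: [5, 1, 5, 419]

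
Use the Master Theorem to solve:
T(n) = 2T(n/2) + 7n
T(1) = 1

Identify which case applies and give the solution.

a=2, b=2, f(n)=7n. log_2(2) = 1. Since c=1 = 1, Case 2 applies: T(n) = Θ(n^log_b(a) · log n) = O(n log n).

Answer: O(n log n) - Case 2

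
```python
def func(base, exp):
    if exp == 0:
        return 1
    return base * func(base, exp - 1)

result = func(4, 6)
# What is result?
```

func(4, 6) = 4 * 4 * 4 * 4 * 4 * 4 = 4096

Answer: 4096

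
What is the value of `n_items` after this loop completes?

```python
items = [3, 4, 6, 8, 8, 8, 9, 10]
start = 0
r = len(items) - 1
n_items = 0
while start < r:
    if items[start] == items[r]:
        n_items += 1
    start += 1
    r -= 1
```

Count matching pairs from ends
`n_items` takes the values: 0 → 1

Answer: 1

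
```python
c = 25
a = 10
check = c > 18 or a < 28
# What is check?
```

Trace:
`c = 25` → c = 25
`a = 10` → a = 10
`check = c > 18 or a < 28` → check = True
So check = True

Answer: True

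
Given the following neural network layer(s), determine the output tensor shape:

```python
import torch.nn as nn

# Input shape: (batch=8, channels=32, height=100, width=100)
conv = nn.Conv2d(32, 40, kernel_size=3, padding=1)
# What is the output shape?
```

Input: (8, 32, 100, 100) -> Output: (8, 40, 100, 100)

Answer: (8, 40, 100, 100)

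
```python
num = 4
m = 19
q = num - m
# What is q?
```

Trace:
`num = 4` → num = 4
`m = 19` → m = 19
`q = num - m` → q = -15
So q = -15

Answer: -15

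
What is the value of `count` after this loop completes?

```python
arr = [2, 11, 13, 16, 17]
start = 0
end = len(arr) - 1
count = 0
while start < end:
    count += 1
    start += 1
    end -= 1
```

Iterations until pointers meet (list length 5)
`count` takes the values: 0 → 1 → 2

Answer: 2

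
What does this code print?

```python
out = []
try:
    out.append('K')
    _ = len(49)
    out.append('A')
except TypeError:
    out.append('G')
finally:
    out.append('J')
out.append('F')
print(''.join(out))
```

Execution trace: 'K' (try body) → 'G' (except TypeError) → 'J' (finally) → 'F' (after the try/except). Output: KGJF

Answer: KGJF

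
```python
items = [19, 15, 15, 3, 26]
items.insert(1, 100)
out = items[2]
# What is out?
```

Trace:
`items = [19, 15, 15, 3, 26]` → items = [19, 15, 15, 3, 26]
`items.insert(1, 100)` → items = [19, 100, 15, 15, 3, 26]
`out = items[2]` → out = 15
So out = 15

Answer: 15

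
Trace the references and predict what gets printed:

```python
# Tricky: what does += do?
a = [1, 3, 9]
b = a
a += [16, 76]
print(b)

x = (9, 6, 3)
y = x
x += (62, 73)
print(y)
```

Key concept: += behavior differs for mutable vs immutable.
Step by step:
`a = [1, 3, 9]` → a = [1, 3, 9]
`b = a` → b = [1, 3, 9] (same object as a)
`a += [16, 76]` → a = [1, 3, 9, 16, 76] (same object as b); b = [1, 3, 9, 16, 76] (same object as a)
`print(b)` → prints [1, 3, 9, 16, 76]
`x = (9, 6, 3)` → x = (9, 6, 3)
`y = x` → y = (9, 6, 3)
`x += (62, 73)` → x = (9, 6, 3, 62, 73)
`print(y)` → prints (9, 6, 3)

Answer:
[1, 3, 9, 16, 76]
(9, 6, 3)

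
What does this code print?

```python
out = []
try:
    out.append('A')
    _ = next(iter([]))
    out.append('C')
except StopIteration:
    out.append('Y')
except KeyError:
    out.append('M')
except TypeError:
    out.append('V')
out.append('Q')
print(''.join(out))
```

Execution trace: 'A' (try body) → 'Y' (except StopIteration) → 'Q' (after the try/except). Output: AYQ

Answer: AYQ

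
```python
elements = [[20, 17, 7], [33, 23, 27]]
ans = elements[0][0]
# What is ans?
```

Trace:
`elements = [[20, 17, 7], [33, 23, 27]]` → elements = [[20, 17, 7], [33, 23, 27]]
`ans = elements[0][0]` → ans = 20
So ans = 20

Answer: 20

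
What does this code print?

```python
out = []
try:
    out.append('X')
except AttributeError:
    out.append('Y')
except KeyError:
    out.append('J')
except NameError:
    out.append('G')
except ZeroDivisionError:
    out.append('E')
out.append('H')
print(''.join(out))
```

Execution trace: 'X' (try body, no exception) → 'H' (after the try/except). Output: XH

Answer: XH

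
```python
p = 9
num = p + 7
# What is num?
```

Trace:
`p = 9` → p = 9
`num = p + 7` → num = 16
So num = 16

Answer: 16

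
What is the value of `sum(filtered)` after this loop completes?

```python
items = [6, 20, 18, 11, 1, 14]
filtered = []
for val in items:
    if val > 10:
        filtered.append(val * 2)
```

Sum of doubled values > 10
`filtered` takes the values: [] → [40] → [40, 36] → [40, 36, 22] → [40, 36, 22, 28]
So `sum(filtered)` = 126

Answer: 126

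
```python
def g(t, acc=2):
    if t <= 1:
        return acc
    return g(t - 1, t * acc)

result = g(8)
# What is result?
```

Accumulator trace (n, acc): (8, 2) -> (7, 16) -> (6, 112) -> (5, 672) -> (4, 3360) -> (3, 13440) -> (2, 40320) -> (1, 80640) -> return 80640

Answer: 80640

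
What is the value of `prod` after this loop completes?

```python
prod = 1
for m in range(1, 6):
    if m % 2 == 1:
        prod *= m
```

Product of odd numbers 1 to 5
`prod` takes the values: 1 → 3 → 15

Answer: 15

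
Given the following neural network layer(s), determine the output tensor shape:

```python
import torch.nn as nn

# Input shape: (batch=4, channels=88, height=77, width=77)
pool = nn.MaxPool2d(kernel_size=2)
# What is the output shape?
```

Input: (4, 88, 77, 77) -> Output: (4, 88, 38, 38)

Answer: (4, 88, 38, 38)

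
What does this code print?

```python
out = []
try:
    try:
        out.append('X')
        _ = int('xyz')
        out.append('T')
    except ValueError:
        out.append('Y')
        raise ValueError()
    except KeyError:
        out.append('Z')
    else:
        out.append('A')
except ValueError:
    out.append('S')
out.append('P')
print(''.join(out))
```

Execution trace: 'X' (inner try body) → 'Y' (inner except ValueError) → 'S' (outer except ValueError) → 'P' (after the try/except). Output: XYSP

Answer: XYSP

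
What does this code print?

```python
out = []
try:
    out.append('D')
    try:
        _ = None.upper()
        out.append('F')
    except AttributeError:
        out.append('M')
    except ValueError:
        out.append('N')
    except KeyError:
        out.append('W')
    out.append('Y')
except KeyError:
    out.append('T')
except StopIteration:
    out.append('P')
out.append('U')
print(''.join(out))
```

Execution trace: 'D' (try body) → 'M' (inner except AttributeError) → 'Y' (try body, no exception) → 'U' (after the try/except). Output: DMYU

Answer: DMYU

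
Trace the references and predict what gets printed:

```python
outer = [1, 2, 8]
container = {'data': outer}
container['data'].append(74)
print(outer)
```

Key concept: dict holds reference to list.
Step by step:
`outer = [1, 2, 8]` → outer = [1, 2, 8]
`container = {'data': outer}` → container = {'data': [1, 2, 8]}
`container['data'].append(74)` → outer = [1, 2, 8, 74]; container = {'data': [1, 2, 8, 74]}
`print(outer)` → prints [1, 2, 8, 74]

Answer: [1, 2, 8, 74]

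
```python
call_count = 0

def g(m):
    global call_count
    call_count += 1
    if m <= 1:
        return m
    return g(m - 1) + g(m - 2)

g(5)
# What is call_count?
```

Calls(m) = 1 + Calls(m-1) + Calls(m-2); Calls(0)=Calls(1)=1. For m=5 this gives 15.

Answer: 15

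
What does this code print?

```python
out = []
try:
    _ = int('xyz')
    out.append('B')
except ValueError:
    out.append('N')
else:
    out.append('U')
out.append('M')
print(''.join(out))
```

Execution trace: 'N' (except ValueError) → 'M' (after the try/except). Output: NM

Answer: NM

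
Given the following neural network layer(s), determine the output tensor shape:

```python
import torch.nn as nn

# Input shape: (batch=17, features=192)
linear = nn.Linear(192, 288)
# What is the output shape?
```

Input: (17, 192) -> Output: (17, 288)

Answer: (17, 288)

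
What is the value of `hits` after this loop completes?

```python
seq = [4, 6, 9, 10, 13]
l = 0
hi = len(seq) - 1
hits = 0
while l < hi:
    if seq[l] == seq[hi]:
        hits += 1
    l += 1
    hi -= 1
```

Count matching pairs from ends
`hits` takes the values: 0

Answer: 0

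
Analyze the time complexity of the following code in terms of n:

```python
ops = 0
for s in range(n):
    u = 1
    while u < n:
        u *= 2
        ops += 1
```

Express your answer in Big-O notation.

Each loop level contributes: n × log n. Multiplying the contributions gives O(n log n).

Answer: O(n log n)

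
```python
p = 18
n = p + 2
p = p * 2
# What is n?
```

Trace:
`p = 18` → p = 18
`n = p + 2` → n = 20
`p = p * 2` → p = 36
So n = 20

Answer: 20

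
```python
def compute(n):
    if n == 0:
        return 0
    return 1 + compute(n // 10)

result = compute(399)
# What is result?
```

Count of digits of 399: 3

Answer: 3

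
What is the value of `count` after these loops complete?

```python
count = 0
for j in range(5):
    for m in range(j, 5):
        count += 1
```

Upper triangle: 5 + 4 + ... + 1
`count` takes the values: 0 → 1 → 2 → 3 → 4 → 5 → 6 → 7 → 8 → 9 → 10 → 11 → 12 → 13 → 14 → 15

Answer: 15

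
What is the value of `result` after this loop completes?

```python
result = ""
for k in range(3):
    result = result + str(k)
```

Concatenate digits 0 to 2
`result` takes the values: "" → "0" → "01" → "012"

Answer: "012"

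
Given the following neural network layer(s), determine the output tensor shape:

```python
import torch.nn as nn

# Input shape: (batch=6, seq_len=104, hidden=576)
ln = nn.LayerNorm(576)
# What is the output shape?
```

Input: (6, 104, 576) -> Output: (6, 104, 576)

Answer: (6, 104, 576)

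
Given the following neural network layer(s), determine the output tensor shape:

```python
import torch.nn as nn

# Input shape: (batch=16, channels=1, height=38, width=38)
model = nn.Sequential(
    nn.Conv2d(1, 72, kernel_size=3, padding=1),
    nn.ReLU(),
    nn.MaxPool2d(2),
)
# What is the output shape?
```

Input: (16, 1, 38, 38) -> after Conv2d: (16, 72, 38, 38) -> after ReLU: (16, 72, 38, 38) -> Output: (16, 72, 19, 19)

Answer: (16, 72, 19, 19)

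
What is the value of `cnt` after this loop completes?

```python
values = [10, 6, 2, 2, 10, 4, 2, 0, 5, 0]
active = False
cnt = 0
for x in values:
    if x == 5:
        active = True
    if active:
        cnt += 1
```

Count elements after first 5 in [10, 6, 2, 2, 10, 4, 2, 0, 5, 0]
`cnt` takes the values: 0 → 1 → 2

Answer: 2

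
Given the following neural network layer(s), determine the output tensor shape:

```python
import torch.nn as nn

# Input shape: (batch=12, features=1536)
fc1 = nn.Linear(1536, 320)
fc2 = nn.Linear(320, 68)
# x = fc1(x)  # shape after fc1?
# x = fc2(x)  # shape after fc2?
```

Input: (12, 1536) -> after fc1: (12, 320) -> Output: (12, 68)

Answer: (12, 68)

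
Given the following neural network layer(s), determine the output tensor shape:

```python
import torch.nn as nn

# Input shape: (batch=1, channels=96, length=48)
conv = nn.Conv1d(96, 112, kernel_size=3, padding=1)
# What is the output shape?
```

Input: (1, 96, 48) -> Output: (1, 112, 48)

Answer: (1, 112, 48)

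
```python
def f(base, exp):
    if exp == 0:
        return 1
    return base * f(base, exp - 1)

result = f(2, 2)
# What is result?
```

f(2, 2) = 2 * 2 = 4

Answer: 4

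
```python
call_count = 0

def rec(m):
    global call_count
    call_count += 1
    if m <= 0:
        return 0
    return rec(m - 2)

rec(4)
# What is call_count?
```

Linear recursion stepping by 2: 3 calls from m=4 down to ≤0.

Answer: 3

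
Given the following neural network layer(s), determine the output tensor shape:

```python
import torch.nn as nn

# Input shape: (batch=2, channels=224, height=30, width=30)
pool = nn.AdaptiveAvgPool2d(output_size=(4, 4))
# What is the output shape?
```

Input: (2, 224, 30, 30) -> Output: (2, 224, 4, 4)

Answer: (2, 224, 4, 4)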